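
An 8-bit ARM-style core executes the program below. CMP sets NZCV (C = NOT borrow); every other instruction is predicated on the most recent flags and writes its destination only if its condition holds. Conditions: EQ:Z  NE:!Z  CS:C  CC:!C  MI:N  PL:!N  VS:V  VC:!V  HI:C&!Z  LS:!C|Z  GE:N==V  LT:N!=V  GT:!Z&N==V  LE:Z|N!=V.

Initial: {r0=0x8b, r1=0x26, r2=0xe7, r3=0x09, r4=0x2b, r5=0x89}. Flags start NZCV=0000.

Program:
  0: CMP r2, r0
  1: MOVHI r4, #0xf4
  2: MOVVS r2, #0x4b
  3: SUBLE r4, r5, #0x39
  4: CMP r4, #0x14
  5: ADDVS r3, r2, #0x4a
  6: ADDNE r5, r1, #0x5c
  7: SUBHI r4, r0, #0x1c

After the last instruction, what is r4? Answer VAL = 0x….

0: ✓ CMP  NZCV=0010
1: ✓ MOVHI  r4←0xf4
2: · MOVVS
3: · SUBLE
4: ✓ CMP  NZCV=1010
5: · ADDVS
6: ✓ ADDNE  r5←0x82
7: ✓ SUBHI  r4←0x6f

VAL = 0x6f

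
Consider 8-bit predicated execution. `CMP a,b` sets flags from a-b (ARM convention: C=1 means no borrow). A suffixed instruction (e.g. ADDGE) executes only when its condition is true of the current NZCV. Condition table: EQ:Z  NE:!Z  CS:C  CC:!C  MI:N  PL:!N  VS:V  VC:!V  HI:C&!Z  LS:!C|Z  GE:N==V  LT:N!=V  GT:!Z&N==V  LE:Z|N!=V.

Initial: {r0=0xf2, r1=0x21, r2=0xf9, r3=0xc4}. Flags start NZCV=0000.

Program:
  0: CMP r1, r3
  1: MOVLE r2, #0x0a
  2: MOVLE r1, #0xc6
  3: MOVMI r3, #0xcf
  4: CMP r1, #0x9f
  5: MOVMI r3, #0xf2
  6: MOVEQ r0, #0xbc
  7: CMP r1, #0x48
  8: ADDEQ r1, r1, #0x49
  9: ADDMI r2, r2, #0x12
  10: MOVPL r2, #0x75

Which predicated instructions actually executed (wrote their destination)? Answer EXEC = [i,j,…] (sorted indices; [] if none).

EXEC = [5,9]

0: ✓ CMP  NZCV=0000
1: · MOVLE
2: · MOVLE
3: · MOVMI
4: ✓ CMP  NZCV=1001
5: ✓ MOVMI  r3←0xf2
6: · MOVEQ
7: ✓ CMP  NZCV=1000
8: · ADDEQ
9: ✓ ADDMI  r2←0x0b
10: · MOVPL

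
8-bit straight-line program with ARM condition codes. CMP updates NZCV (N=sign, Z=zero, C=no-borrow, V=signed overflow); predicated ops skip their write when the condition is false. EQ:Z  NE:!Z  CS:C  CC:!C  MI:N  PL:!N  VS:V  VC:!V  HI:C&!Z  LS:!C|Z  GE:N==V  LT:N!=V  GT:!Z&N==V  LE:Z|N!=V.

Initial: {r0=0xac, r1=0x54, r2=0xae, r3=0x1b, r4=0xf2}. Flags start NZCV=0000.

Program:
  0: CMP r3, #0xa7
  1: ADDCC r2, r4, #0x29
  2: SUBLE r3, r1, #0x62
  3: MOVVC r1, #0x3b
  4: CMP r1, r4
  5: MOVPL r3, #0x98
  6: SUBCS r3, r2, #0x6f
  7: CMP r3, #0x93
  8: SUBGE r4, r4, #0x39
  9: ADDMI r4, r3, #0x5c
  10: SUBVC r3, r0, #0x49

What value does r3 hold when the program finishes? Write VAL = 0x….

0: ✓ CMP  NZCV=0000
1: ✓ ADDCC  r2←0x1b
2: · SUBLE
3: ✓ MOVVC  r1←0x3b
4: ✓ CMP  NZCV=0000
5: ✓ MOVPL  r3←0x98
6: · SUBCS
7: ✓ CMP  NZCV=0010
8: ✓ SUBGE  r4←0xb9
9: · ADDMI
10: ✓ SUBVC  r3←0x63

VAL = 0x63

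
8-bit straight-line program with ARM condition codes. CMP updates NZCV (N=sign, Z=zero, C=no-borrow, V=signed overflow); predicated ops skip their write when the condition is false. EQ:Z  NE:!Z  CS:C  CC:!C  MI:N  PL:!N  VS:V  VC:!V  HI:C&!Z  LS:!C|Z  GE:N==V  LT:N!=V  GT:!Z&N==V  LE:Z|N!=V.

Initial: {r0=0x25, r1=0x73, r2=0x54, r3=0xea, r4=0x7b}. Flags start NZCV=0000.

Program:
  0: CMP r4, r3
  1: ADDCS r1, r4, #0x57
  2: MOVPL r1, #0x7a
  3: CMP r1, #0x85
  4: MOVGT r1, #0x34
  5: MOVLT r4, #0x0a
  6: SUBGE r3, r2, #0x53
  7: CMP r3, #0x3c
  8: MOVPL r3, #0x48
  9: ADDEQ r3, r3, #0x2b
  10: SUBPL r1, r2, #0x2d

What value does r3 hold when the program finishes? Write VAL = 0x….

0: ✓ CMP  NZCV=1001
1: · ADDCS
2: · MOVPL
3: ✓ CMP  NZCV=1001
4: ✓ MOVGT  r1←0x34
5: · MOVLT
6: ✓ SUBGE  r3←0x01
7: ✓ CMP  NZCV=1000
8: · MOVPL
9: · ADDEQ
10: · SUBPL

VAL = 0x01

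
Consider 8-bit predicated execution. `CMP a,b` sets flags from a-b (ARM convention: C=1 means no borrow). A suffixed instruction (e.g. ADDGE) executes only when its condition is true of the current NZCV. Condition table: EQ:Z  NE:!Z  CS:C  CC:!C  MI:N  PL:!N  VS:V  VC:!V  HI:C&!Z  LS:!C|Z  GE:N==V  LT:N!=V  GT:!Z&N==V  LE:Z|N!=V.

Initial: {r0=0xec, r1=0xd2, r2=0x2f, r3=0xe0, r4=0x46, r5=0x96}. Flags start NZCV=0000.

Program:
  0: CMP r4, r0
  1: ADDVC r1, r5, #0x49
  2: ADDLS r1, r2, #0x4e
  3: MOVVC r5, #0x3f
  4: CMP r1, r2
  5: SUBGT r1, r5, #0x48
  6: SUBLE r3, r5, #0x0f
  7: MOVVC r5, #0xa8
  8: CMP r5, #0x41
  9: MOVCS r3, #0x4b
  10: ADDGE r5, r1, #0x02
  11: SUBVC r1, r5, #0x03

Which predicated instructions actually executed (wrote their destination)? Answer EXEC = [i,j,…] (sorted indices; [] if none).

0: ✓ CMP  NZCV=0000
1: ✓ ADDVC  r1←0xdf
2: ✓ ADDLS  r1←0x7d
3: ✓ MOVVC  r5←0x3f
4: ✓ CMP  NZCV=0010
5: ✓ SUBGT  r1←0xf7
6: · SUBLE
7: ✓ MOVVC  r5←0xa8
8: ✓ CMP  NZCV=0011
9: ✓ MOVCS  r3←0x4b
10: · ADDGE
11: · SUBVC

EXEC = [1,2,3,5,7,9]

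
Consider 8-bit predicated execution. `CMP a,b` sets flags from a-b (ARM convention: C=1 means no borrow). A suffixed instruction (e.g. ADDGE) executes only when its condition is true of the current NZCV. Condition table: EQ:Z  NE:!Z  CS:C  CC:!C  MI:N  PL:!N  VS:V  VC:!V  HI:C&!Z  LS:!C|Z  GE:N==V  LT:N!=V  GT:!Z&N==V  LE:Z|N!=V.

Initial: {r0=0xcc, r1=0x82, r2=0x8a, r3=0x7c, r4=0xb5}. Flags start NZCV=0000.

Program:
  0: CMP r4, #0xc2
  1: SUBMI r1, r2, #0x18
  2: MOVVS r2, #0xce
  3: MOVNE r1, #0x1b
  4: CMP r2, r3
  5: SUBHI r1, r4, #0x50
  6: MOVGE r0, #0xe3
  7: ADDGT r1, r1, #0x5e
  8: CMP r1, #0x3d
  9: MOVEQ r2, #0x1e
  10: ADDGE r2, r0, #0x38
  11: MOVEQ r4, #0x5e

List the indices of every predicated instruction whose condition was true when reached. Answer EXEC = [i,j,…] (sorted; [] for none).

EXEC = [1,3,5,10]

[0] flags=1000 → (cmp)
[1] flags=1000 MI?T → r1=0x72
[2] flags=1000 VS?F → skip
[3] flags=1000 NE?T → r1=0x1b
[4] flags=0011 → (cmp)
[5] flags=0011 HI?T → r1=0x65
[6] flags=0011 GE?F → skip
[7] flags=0011 GT?F → skip
[8] flags=0010 → (cmp)
[9] flags=0010 EQ?F → skip
[10] flags=0010 GE?T → r2=0x04
[11] flags=0010 EQ?F → skip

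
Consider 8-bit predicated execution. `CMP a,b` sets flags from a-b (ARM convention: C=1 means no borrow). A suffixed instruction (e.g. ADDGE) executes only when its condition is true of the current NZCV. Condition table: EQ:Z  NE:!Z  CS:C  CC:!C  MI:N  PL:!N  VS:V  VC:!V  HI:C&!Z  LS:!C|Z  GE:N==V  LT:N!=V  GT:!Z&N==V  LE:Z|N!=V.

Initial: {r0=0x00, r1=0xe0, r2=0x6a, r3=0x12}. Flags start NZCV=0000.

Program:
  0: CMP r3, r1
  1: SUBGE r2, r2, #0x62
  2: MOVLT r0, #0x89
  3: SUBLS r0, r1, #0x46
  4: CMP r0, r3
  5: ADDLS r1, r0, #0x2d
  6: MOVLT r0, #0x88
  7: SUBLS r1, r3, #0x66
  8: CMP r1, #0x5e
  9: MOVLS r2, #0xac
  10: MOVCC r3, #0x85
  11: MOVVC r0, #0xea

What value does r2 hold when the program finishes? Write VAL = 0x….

[0] flags=0000 → (cmp)
[1] flags=0000 GE?T → r2=0x08
[2] flags=0000 LT?F → skip
[3] flags=0000 LS?T → r0=0x9a
[4] flags=1010 → (cmp)
[5] flags=1010 LS?F → skip
[6] flags=1010 LT?T → r0=0x88
[7] flags=1010 LS?F → skip
[8] flags=1010 → (cmp)
[9] flags=1010 LS?F → skip
[10] flags=1010 CC?F → skip
[11] flags=1010 VC?T → r0=0xea

VAL = 0x08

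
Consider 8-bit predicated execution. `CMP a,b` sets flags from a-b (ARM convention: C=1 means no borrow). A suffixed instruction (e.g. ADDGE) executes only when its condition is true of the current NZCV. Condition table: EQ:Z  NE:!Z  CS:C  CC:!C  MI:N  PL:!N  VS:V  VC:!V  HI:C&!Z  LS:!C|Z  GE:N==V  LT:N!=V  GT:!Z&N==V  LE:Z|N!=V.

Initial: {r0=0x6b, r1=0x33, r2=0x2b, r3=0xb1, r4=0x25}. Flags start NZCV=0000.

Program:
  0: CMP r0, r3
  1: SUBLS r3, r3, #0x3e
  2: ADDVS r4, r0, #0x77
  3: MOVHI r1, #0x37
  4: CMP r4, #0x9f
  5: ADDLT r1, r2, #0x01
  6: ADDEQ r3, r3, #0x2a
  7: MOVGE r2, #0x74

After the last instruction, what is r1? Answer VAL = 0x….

VAL = 0x33

0: ✓ CMP  NZCV=1001
1: ✓ SUBLS  r3←0x73
2: ✓ ADDVS  r4←0xe2
3: · MOVHI
4: ✓ CMP  NZCV=0010
5: · ADDLT
6: · ADDEQ
7: ✓ MOVGE  r2←0x74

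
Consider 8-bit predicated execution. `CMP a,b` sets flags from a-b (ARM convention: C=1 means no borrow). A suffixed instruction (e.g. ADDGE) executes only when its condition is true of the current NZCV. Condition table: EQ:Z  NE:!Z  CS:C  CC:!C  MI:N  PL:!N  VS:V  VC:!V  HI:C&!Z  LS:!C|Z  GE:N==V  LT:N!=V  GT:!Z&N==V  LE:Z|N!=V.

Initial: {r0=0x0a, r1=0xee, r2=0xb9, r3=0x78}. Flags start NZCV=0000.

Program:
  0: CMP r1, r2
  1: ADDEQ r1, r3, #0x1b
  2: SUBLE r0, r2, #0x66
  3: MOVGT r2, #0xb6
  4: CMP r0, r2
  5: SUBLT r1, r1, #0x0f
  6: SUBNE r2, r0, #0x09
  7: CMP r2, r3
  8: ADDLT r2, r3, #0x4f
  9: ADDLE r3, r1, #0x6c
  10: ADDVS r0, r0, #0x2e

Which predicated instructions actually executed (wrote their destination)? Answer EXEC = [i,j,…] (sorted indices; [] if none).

EXEC = [3,6,8,9]

0: ✓ CMP  NZCV=0010
1: · ADDEQ
2: · SUBLE
3: ✓ MOVGT  r2←0xb6
4: ✓ CMP  NZCV=0000
5: · SUBLT
6: ✓ SUBNE  r2←0x01
7: ✓ CMP  NZCV=1000
8: ✓ ADDLT  r2←0xc7
9: ✓ ADDLE  r3←0x5a
10: · ADDVS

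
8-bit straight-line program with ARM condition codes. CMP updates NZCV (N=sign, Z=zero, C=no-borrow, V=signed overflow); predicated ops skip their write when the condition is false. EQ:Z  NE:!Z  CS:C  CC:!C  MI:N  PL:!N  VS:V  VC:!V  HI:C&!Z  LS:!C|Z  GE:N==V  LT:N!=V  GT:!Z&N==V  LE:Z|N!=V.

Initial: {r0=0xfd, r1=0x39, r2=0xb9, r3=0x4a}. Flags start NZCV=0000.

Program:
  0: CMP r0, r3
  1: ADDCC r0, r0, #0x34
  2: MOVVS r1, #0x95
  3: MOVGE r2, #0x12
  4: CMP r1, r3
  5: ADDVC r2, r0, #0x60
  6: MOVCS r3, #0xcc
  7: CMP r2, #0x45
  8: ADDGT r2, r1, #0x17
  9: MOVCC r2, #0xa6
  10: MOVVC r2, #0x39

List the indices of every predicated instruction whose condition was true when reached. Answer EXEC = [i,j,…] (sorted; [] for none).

EXEC = [5,8,10]

[0] flags=1010 → (cmp)
[1] flags=1010 CC?F → skip
[2] flags=1010 VS?F → skip
[3] flags=1010 GE?F → skip
[4] flags=1000 → (cmp)
[5] flags=1000 VC?T → r2=0x5d
[6] flags=1000 CS?F → skip
[7] flags=0010 → (cmp)
[8] flags=0010 GT?T → r2=0x50
[9] flags=0010 CC?F → skip
[10] flags=0010 VC?T → r2=0x39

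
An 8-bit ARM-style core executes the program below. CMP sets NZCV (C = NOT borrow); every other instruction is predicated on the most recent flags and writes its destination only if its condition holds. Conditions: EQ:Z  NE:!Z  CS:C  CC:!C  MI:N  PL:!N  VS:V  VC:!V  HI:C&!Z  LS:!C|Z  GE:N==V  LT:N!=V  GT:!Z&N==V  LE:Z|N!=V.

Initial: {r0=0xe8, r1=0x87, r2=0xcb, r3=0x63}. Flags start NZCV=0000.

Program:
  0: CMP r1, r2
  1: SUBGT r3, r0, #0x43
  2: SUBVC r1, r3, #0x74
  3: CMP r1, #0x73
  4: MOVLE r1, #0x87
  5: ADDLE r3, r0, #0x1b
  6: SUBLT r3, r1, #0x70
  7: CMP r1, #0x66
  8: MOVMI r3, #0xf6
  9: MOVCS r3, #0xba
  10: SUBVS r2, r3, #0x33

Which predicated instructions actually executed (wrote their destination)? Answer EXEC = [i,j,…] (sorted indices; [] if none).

0: ✓ CMP  NZCV=1000
1: · SUBGT
2: ✓ SUBVC  r1←0xef
3: ✓ CMP  NZCV=0011
4: ✓ MOVLE  r1←0x87
5: ✓ ADDLE  r3←0x03
6: ✓ SUBLT  r3←0x17
7: ✓ CMP  NZCV=0011
8: · MOVMI
9: ✓ MOVCS  r3←0xba
10: ✓ SUBVS  r2←0x87

EXEC = [2,4,5,6,9,10]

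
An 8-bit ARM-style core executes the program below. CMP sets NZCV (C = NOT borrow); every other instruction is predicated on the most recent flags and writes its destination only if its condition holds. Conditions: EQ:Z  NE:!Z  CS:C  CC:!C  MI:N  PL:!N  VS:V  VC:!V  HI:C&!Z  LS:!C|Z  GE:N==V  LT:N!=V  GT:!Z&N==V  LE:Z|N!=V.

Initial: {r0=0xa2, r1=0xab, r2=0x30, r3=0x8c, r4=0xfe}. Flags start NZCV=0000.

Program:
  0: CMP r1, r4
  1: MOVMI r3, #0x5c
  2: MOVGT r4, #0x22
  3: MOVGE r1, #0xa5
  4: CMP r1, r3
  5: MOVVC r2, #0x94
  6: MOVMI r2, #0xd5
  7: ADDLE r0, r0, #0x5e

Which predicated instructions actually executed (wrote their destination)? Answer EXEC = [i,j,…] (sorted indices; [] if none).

0: ✓ CMP  NZCV=1000
1: ✓ MOVMI  r3←0x5c
2: · MOVGT
3: · MOVGE
4: ✓ CMP  NZCV=0011
5: · MOVVC
6: · MOVMI
7: ✓ ADDLE  r0←0x00

EXEC = [1,7]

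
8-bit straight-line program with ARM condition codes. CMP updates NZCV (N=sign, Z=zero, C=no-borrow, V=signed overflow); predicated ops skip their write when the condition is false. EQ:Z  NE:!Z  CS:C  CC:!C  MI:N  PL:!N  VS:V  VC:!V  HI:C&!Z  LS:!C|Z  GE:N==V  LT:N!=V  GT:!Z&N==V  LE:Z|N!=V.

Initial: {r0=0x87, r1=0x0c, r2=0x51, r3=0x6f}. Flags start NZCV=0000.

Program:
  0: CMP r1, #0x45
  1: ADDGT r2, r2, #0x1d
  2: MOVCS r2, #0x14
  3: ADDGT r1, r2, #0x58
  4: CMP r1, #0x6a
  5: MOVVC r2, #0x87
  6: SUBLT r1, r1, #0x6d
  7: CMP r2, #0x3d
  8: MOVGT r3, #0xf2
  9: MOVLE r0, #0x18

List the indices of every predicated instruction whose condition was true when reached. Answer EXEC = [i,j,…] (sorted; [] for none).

EXEC = [5,6,9]

0: ✓ CMP  NZCV=1000
1: · ADDGT
2: · MOVCS
3: · ADDGT
4: ✓ CMP  NZCV=1000
5: ✓ MOVVC  r2←0x87
6: ✓ SUBLT  r1←0x9f
7: ✓ CMP  NZCV=0011
8: · MOVGT
9: ✓ MOVLE  r0←0x18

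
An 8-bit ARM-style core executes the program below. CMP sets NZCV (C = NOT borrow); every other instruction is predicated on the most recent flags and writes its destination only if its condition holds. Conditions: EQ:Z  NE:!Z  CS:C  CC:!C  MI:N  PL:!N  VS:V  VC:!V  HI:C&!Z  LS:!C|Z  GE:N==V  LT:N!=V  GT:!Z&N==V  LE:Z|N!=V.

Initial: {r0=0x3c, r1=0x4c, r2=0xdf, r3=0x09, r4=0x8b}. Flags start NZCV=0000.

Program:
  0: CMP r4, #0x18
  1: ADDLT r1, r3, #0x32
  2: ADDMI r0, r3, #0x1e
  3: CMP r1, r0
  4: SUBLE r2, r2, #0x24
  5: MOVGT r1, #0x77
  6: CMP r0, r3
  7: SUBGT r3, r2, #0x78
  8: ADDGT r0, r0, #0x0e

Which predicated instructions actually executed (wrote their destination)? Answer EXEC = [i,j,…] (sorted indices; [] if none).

0: ✓ CMP  NZCV=0011
1: ✓ ADDLT  r1←0x3b
2: · ADDMI
3: ✓ CMP  NZCV=1000
4: ✓ SUBLE  r2←0xbb
5: · MOVGT
6: ✓ CMP  NZCV=0010
7: ✓ SUBGT  r3←0x43
8: ✓ ADDGT  r0←0x4a

EXEC = [1,4,7,8]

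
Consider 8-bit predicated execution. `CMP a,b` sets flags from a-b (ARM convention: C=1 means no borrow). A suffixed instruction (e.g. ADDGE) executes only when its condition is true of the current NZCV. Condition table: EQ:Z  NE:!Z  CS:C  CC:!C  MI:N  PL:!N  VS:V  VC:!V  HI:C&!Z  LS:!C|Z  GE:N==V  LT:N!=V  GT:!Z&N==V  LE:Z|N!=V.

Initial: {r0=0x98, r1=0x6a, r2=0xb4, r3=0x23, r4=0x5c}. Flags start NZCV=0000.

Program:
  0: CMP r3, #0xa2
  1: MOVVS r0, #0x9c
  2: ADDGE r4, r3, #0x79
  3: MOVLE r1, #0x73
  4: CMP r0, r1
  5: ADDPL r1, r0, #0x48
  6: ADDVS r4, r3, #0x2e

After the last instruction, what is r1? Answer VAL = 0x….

[0] flags=1001 → (cmp)
[1] flags=1001 VS?T → r0=0x9c
[2] flags=1001 GE?T → r4=0x9c
[3] flags=1001 LE?F → skip
[4] flags=0011 → (cmp)
[5] flags=0011 PL?T → r1=0xe4
[6] flags=0011 VS?T → r4=0x51

VAL = 0xe4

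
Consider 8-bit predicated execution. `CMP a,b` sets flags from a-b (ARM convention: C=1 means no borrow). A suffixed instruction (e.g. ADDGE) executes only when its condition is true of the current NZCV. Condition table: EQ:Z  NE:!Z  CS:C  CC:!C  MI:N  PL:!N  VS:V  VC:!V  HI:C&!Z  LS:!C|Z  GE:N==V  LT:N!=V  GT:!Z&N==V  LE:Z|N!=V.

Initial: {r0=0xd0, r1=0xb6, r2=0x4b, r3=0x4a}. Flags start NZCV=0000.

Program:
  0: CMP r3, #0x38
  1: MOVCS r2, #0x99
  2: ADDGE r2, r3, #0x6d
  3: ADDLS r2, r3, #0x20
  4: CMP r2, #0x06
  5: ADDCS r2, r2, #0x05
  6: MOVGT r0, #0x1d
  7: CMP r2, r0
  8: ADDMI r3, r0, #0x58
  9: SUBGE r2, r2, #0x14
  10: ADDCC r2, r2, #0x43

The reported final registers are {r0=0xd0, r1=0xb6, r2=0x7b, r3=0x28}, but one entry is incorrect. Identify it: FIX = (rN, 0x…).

[0] flags=0010 → (cmp)
[1] flags=0010 CS?T → r2=0x99
[2] flags=0010 GE?T → r2=0xb7
[3] flags=0010 LS?F → skip
[4] flags=1010 → (cmp)
[5] flags=1010 CS?T → r2=0xbc
[6] flags=1010 GT?F → skip
[7] flags=1000 → (cmp)
[8] flags=1000 MI?T → r3=0x28
[9] flags=1000 GE?F → skip
[10] flags=1000 CC?T → r2=0xff

FIX = (r2, 0xff)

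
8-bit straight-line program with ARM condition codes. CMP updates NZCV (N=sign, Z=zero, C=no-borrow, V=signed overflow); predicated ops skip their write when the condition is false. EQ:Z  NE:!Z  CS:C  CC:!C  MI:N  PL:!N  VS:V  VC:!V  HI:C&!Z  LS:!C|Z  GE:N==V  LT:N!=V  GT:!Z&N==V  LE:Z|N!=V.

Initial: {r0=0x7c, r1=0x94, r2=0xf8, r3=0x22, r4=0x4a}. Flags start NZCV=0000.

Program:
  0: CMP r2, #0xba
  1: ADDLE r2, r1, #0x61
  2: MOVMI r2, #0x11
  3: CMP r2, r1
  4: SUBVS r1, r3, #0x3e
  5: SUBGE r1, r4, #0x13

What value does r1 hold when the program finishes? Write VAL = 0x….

[0] flags=0010 → (cmp)
[1] flags=0010 LE?F → skip
[2] flags=0010 MI?F → skip
[3] flags=0010 → (cmp)
[4] flags=0010 VS?F → skip
[5] flags=0010 GE?T → r1=0x37

VAL = 0x37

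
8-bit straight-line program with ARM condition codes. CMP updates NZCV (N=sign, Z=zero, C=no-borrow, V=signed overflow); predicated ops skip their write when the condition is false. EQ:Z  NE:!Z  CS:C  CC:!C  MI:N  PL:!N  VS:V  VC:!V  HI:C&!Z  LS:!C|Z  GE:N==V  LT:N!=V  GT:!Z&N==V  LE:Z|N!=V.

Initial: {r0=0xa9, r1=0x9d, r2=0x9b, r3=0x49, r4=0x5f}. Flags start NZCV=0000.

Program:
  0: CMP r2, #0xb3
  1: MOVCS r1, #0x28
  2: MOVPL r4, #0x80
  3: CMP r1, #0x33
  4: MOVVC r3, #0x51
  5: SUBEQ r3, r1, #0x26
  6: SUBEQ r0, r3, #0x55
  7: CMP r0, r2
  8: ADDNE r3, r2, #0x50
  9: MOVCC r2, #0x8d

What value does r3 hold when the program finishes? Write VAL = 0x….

0: ✓ CMP  NZCV=1000
1: · MOVCS
2: · MOVPL
3: ✓ CMP  NZCV=0011
4: · MOVVC
5: · SUBEQ
6: · SUBEQ
7: ✓ CMP  NZCV=0010
8: ✓ ADDNE  r3←0xeb
9: · MOVCC

VAL = 0xeb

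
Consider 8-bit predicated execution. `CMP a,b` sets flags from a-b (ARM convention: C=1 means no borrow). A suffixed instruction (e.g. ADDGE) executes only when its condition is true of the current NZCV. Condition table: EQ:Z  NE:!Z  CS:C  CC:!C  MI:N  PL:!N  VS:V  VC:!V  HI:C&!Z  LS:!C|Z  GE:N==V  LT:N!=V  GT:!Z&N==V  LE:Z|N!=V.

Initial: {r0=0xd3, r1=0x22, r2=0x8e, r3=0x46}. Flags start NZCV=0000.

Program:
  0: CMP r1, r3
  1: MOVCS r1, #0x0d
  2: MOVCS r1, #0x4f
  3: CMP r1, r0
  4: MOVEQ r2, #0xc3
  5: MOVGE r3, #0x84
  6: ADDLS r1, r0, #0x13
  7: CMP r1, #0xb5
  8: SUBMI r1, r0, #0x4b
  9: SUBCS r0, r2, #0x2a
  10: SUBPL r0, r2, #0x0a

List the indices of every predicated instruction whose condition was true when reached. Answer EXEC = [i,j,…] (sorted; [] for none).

EXEC = [5,6,9,10]

0: ✓ CMP  NZCV=1000
1: · MOVCS
2: · MOVCS
3: ✓ CMP  NZCV=0000
4: · MOVEQ
5: ✓ MOVGE  r3←0x84
6: ✓ ADDLS  r1←0xe6
7: ✓ CMP  NZCV=0010
8: · SUBMI
9: ✓ SUBCS  r0←0x64
10: ✓ SUBPL  r0←0x84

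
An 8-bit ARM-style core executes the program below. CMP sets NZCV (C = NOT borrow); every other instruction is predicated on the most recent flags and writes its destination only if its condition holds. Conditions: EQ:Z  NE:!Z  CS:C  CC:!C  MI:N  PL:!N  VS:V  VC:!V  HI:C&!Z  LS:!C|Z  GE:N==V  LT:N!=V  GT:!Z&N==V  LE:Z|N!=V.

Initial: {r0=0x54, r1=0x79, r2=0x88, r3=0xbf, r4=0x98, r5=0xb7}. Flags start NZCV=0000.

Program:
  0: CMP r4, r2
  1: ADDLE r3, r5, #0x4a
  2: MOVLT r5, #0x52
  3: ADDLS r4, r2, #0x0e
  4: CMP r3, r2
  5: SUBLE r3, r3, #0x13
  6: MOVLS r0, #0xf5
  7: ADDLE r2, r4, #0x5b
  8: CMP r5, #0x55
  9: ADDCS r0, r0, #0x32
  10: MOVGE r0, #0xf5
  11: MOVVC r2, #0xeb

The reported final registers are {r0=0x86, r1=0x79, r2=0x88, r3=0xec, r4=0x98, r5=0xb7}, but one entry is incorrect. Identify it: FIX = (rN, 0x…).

FIX = (r3, 0xbf)

[0] flags=0010 → (cmp)
[1] flags=0010 LE?F → skip
[2] flags=0010 LT?F → skip
[3] flags=0010 LS?F → skip
[4] flags=0010 → (cmp)
[5] flags=0010 LE?F → skip
[6] flags=0010 LS?F → skip
[7] flags=0010 LE?F → skip
[8] flags=0011 → (cmp)
[9] flags=0011 CS?T → r0=0x86
[10] flags=0011 GE?F → skip
[11] flags=0011 VC?F → skip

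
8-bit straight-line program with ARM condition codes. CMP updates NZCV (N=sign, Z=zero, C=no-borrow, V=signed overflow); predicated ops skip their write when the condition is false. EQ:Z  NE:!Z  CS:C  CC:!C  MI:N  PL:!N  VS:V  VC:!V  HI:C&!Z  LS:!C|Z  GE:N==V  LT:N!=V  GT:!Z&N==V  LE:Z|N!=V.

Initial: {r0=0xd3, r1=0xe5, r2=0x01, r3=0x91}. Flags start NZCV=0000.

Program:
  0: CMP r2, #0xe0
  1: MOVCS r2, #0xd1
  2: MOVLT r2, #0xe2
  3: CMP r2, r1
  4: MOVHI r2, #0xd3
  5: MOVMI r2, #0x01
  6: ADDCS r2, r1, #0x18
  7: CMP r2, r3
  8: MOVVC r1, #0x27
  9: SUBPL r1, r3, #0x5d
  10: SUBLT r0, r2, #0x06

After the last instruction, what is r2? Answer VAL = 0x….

VAL = 0x01

[0] flags=0000 → (cmp)
[1] flags=0000 CS?F → skip
[2] flags=0000 LT?F → skip
[3] flags=0000 → (cmp)
[4] flags=0000 HI?F → skip
[5] flags=0000 MI?F → skip
[6] flags=0000 CS?F → skip
[7] flags=0000 → (cmp)
[8] flags=0000 VC?T → r1=0x27
[9] flags=0000 PL?T → r1=0x34
[10] flags=0000 LT?F → skip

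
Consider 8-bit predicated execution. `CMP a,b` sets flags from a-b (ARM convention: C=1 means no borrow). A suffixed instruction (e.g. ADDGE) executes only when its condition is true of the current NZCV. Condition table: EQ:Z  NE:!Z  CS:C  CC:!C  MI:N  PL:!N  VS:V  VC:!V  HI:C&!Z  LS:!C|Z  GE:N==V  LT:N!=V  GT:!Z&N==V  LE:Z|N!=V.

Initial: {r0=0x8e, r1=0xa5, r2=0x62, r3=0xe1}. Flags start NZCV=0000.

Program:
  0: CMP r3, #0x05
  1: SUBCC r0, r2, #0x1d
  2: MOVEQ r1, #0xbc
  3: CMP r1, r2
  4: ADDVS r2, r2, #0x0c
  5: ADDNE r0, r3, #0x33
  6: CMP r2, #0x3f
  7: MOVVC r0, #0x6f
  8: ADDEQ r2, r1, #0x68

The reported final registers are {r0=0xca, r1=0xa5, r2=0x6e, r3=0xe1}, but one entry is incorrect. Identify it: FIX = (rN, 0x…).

FIX = (r0, 0x6f)

[0] flags=1010 → (cmp)
[1] flags=1010 CC?F → skip
[2] flags=1010 EQ?F → skip
[3] flags=0011 → (cmp)
[4] flags=0011 VS?T → r2=0x6e
[5] flags=0011 NE?T → r0=0x14
[6] flags=0010 → (cmp)
[7] flags=0010 VC?T → r0=0x6f
[8] flags=0010 EQ?F → skip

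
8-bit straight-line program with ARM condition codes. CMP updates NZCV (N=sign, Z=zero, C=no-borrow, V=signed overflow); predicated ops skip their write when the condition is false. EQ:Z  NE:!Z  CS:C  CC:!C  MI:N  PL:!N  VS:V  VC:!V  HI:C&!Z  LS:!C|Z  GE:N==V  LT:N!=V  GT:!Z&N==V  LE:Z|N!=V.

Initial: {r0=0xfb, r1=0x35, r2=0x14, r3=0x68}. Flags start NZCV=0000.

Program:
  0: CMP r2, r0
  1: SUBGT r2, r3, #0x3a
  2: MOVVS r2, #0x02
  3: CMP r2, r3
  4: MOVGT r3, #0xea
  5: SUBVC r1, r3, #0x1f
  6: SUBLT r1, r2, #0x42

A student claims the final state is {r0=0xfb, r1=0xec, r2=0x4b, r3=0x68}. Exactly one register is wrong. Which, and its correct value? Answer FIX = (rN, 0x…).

0: ✓ CMP  NZCV=0000
1: ✓ SUBGT  r2←0x2e
2: · MOVVS
3: ✓ CMP  NZCV=1000
4: · MOVGT
5: ✓ SUBVC  r1←0x49
6: ✓ SUBLT  r1←0xec

FIX = (r2, 0x2e)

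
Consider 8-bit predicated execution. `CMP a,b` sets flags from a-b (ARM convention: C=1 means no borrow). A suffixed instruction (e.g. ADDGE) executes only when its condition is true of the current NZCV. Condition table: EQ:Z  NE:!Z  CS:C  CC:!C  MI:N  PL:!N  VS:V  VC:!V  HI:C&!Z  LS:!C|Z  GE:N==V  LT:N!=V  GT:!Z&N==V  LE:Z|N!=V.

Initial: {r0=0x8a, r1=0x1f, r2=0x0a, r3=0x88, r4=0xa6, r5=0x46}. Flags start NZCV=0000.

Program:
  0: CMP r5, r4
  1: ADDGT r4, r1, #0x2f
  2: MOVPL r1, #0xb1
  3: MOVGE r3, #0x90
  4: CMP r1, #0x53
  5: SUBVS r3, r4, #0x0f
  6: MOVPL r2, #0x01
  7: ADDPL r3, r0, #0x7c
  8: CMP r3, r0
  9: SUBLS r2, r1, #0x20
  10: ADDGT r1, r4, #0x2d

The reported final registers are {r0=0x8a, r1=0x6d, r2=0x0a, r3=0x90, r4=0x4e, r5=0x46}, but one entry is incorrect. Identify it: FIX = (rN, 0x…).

FIX = (r1, 0x7b)

0: ✓ CMP  NZCV=1001
1: ✓ ADDGT  r4←0x4e
2: · MOVPL
3: ✓ MOVGE  r3←0x90
4: ✓ CMP  NZCV=1000
5: · SUBVS
6: · MOVPL
7: · ADDPL
8: ✓ CMP  NZCV=0010
9: · SUBLS
10: ✓ ADDGT  r1←0x7b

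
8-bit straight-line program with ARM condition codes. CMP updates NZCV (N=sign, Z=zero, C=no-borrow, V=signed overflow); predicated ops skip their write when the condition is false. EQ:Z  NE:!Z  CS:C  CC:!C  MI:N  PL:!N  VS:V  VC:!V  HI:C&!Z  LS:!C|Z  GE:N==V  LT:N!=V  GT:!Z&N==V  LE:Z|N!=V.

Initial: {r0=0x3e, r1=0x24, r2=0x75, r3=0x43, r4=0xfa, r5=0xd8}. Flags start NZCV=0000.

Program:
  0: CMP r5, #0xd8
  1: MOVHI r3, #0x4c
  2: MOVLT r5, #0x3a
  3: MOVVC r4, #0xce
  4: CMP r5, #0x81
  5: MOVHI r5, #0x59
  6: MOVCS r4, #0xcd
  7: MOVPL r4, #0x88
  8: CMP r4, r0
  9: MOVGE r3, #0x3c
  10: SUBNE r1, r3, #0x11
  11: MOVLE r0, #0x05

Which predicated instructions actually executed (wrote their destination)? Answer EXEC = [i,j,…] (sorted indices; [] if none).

[0] flags=0110 → (cmp)
[1] flags=0110 HI?F → skip
[2] flags=0110 LT?F → skip
[3] flags=0110 VC?T → r4=0xce
[4] flags=0010 → (cmp)
[5] flags=0010 HI?T → r5=0x59
[6] flags=0010 CS?T → r4=0xcd
[7] flags=0010 PL?T → r4=0x88
[8] flags=0011 → (cmp)
[9] flags=0011 GE?F → skip
[10] flags=0011 NE?T → r1=0x32
[11] flags=0011 LE?T → r0=0x05

EXEC = [3,5,6,7,10,11]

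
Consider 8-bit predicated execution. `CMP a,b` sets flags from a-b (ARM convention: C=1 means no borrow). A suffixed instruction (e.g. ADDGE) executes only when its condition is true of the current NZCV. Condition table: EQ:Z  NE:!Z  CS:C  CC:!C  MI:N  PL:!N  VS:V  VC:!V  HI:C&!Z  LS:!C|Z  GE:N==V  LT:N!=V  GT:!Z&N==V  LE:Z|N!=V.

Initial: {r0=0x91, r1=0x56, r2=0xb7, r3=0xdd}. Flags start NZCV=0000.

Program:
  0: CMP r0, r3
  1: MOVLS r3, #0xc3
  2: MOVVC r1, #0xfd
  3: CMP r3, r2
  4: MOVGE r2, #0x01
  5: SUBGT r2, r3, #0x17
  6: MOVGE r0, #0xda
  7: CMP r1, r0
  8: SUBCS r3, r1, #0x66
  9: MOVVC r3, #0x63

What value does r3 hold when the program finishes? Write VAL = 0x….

VAL = 0x63

0: ✓ CMP  NZCV=1000
1: ✓ MOVLS  r3←0xc3
2: ✓ MOVVC  r1←0xfd
3: ✓ CMP  NZCV=0010
4: ✓ MOVGE  r2←0x01
5: ✓ SUBGT  r2←0xac
6: ✓ MOVGE  r0←0xda
7: ✓ CMP  NZCV=0010
8: ✓ SUBCS  r3←0x97
9: ✓ MOVVC  r3←0x63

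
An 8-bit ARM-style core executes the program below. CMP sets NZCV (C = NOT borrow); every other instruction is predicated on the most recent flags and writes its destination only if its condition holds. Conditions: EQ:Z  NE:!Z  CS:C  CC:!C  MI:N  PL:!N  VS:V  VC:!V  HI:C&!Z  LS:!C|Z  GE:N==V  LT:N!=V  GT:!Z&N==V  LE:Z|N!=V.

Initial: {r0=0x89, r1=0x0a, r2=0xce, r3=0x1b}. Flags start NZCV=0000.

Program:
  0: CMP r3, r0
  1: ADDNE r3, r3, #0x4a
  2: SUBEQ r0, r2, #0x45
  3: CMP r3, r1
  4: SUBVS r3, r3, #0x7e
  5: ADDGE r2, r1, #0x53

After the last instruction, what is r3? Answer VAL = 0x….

0: ✓ CMP  NZCV=1001
1: ✓ ADDNE  r3←0x65
2: · SUBEQ
3: ✓ CMP  NZCV=0010
4: · SUBVS
5: ✓ ADDGE  r2←0x5d

VAL = 0x65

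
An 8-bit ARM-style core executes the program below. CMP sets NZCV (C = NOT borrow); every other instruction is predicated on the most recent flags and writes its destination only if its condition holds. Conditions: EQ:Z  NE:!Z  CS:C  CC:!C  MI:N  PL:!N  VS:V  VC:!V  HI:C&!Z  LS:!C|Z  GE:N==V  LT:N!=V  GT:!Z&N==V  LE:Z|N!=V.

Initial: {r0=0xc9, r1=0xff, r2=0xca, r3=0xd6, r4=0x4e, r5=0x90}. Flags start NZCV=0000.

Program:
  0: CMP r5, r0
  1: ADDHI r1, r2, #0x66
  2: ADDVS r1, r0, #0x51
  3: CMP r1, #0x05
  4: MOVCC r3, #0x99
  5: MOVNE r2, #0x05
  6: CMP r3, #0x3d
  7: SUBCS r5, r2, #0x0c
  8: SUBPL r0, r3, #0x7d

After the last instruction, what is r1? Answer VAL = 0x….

[0] flags=1000 → (cmp)
[1] flags=1000 HI?F → skip
[2] flags=1000 VS?F → skip
[3] flags=1010 → (cmp)
[4] flags=1010 CC?F → skip
[5] flags=1010 NE?T → r2=0x05
[6] flags=1010 → (cmp)
[7] flags=1010 CS?T → r5=0xf9
[8] flags=1010 PL?F → skip

VAL = 0xff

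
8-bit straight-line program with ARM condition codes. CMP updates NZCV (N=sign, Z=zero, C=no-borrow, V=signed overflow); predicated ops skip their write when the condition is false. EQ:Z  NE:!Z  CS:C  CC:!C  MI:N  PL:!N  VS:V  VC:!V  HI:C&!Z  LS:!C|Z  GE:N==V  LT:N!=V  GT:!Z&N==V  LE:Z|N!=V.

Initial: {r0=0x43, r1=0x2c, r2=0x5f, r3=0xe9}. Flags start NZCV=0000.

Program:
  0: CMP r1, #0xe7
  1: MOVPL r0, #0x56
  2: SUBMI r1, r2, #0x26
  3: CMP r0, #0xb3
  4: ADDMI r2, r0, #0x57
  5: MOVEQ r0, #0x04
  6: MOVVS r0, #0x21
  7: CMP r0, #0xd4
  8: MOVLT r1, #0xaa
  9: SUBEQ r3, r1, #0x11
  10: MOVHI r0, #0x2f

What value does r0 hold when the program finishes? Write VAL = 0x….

VAL = 0x21

[0] flags=0000 → (cmp)
[1] flags=0000 PL?T → r0=0x56
[2] flags=0000 MI?F → skip
[3] flags=1001 → (cmp)
[4] flags=1001 MI?T → r2=0xad
[5] flags=1001 EQ?F → skip
[6] flags=1001 VS?T → r0=0x21
[7] flags=0000 → (cmp)
[8] flags=0000 LT?F → skip
[9] flags=0000 EQ?F → skip
[10] flags=0000 HI?F → skip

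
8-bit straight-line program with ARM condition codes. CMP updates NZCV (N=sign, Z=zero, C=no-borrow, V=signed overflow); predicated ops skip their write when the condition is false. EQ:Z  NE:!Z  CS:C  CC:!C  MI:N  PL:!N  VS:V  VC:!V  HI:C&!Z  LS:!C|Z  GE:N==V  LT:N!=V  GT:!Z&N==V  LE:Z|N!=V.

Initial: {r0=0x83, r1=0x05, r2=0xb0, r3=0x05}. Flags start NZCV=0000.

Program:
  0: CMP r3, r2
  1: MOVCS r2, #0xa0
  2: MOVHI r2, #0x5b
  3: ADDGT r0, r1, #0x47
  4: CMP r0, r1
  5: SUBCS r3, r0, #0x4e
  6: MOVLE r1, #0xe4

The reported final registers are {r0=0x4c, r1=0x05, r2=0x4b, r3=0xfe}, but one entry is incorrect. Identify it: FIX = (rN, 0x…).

[0] flags=0000 → (cmp)
[1] flags=0000 CS?F → skip
[2] flags=0000 HI?F → skip
[3] flags=0000 GT?T → r0=0x4c
[4] flags=0010 → (cmp)
[5] flags=0010 CS?T → r3=0xfe
[6] flags=0010 LE?F → skip

FIX = (r2, 0xb0)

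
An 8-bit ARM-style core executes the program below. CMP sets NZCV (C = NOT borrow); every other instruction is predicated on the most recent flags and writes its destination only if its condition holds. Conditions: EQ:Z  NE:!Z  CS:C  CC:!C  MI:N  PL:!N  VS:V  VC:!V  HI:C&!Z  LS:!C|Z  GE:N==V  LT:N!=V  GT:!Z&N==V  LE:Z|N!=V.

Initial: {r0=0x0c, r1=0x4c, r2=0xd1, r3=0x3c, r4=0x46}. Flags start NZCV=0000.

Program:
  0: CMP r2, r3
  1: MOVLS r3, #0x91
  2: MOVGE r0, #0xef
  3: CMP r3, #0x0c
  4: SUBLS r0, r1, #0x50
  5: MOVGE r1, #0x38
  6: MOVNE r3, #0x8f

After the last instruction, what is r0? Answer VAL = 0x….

0: ✓ CMP  NZCV=1010
1: · MOVLS
2: · MOVGE
3: ✓ CMP  NZCV=0010
4: · SUBLS
5: ✓ MOVGE  r1←0x38
6: ✓ MOVNE  r3←0x8f

VAL = 0x0c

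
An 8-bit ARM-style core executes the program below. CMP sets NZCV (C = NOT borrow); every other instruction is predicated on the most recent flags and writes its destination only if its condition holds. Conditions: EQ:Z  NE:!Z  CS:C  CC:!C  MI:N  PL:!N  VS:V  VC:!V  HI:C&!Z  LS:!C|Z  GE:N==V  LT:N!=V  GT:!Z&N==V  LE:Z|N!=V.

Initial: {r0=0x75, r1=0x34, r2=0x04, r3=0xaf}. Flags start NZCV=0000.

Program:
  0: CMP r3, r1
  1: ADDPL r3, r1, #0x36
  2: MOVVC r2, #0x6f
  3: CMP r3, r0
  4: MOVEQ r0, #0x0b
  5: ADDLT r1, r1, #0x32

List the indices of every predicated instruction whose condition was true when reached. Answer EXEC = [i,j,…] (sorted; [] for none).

[0] flags=0011 → (cmp)
[1] flags=0011 PL?T → r3=0x6a
[2] flags=0011 VC?F → skip
[3] flags=1000 → (cmp)
[4] flags=1000 EQ?F → skip
[5] flags=1000 LT?T → r1=0x66

EXEC = [1,5]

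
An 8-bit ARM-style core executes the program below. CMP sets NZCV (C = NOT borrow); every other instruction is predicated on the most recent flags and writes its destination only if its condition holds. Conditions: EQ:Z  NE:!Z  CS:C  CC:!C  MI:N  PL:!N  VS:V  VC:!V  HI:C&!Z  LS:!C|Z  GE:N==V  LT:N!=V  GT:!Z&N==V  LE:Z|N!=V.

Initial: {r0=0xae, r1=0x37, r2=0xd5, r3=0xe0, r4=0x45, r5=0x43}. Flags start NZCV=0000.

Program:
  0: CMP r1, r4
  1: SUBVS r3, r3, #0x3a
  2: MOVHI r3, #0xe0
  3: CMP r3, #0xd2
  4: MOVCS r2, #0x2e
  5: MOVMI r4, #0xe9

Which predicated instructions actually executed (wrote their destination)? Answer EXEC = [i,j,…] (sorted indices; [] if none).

0: ✓ CMP  NZCV=1000
1: · SUBVS
2: · MOVHI
3: ✓ CMP  NZCV=0010
4: ✓ MOVCS  r2←0x2e
5: · MOVMI

EXEC = [4]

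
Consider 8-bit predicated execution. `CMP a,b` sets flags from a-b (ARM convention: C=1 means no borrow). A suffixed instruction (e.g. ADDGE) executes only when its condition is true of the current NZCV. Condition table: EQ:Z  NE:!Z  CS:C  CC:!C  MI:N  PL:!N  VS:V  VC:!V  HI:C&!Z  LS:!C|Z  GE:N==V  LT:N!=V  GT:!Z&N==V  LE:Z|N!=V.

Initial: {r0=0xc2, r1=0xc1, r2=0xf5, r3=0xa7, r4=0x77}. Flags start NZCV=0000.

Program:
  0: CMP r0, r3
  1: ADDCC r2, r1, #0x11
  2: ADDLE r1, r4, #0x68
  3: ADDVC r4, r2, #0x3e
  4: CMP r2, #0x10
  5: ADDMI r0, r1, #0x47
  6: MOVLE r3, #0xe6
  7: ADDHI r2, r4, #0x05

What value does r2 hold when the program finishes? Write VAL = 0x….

VAL = 0x38

0: ✓ CMP  NZCV=0010
1: · ADDCC
2: · ADDLE
3: ✓ ADDVC  r4←0x33
4: ✓ CMP  NZCV=1010
5: ✓ ADDMI  r0←0x08
6: ✓ MOVLE  r3←0xe6
7: ✓ ADDHI  r2←0x38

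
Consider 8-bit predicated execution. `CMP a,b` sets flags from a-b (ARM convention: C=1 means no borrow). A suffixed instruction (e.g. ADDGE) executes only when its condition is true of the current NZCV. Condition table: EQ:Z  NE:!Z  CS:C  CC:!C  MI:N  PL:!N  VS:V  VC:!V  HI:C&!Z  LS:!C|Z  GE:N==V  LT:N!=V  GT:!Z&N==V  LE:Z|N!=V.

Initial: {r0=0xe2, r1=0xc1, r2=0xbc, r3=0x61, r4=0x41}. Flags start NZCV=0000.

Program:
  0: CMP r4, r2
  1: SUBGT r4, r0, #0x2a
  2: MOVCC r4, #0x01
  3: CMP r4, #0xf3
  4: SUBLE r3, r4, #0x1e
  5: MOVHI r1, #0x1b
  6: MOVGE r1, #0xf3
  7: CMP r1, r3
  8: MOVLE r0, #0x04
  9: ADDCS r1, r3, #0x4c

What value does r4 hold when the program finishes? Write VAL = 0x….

0: ✓ CMP  NZCV=1001
1: ✓ SUBGT  r4←0xb8
2: ✓ MOVCC  r4←0x01
3: ✓ CMP  NZCV=0000
4: · SUBLE
5: · MOVHI
6: ✓ MOVGE  r1←0xf3
7: ✓ CMP  NZCV=1010
8: ✓ MOVLE  r0←0x04
9: ✓ ADDCS  r1←0xad

VAL = 0x01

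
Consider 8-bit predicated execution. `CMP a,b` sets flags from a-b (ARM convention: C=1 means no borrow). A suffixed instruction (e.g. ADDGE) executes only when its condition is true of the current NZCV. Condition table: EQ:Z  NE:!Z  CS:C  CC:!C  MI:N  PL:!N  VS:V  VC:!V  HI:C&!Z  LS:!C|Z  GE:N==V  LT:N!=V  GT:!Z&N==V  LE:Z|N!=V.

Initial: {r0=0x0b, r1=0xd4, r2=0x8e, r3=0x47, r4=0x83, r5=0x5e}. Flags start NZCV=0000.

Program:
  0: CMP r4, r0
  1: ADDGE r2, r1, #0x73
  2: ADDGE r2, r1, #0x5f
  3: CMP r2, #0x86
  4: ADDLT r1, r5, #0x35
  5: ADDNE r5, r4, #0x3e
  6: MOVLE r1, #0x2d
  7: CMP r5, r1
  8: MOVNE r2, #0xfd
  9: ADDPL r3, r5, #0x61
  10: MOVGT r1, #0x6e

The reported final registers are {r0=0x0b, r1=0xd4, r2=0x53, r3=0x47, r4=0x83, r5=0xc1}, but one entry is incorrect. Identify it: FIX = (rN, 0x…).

FIX = (r2, 0xfd)

[0] flags=0011 → (cmp)
[1] flags=0011 GE?F → skip
[2] flags=0011 GE?F → skip
[3] flags=0010 → (cmp)
[4] flags=0010 LT?F → skip
[5] flags=0010 NE?T → r5=0xc1
[6] flags=0010 LE?F → skip
[7] flags=1000 → (cmp)
[8] flags=1000 NE?T → r2=0xfd
[9] flags=1000 PL?F → skip
[10] flags=1000 GT?F → skip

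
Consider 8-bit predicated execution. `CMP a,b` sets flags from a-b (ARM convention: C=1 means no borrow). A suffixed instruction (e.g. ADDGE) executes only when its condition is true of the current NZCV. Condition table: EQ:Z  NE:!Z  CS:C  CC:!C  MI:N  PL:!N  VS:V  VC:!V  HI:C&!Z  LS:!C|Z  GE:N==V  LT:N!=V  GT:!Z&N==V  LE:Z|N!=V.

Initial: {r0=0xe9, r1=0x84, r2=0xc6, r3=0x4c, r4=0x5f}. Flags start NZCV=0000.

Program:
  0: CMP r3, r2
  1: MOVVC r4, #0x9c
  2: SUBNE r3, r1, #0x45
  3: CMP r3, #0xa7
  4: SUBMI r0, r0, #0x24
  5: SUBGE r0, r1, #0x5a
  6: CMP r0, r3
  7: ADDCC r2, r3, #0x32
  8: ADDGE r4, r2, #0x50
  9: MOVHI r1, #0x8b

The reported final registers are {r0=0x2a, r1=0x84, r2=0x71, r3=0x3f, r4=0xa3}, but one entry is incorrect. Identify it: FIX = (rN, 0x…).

FIX = (r4, 0x5f)

0: ✓ CMP  NZCV=1001
1: · MOVVC
2: ✓ SUBNE  r3←0x3f
3: ✓ CMP  NZCV=1001
4: ✓ SUBMI  r0←0xc5
5: ✓ SUBGE  r0←0x2a
6: ✓ CMP  NZCV=1000
7: ✓ ADDCC  r2←0x71
8: · ADDGE
9: · MOVHI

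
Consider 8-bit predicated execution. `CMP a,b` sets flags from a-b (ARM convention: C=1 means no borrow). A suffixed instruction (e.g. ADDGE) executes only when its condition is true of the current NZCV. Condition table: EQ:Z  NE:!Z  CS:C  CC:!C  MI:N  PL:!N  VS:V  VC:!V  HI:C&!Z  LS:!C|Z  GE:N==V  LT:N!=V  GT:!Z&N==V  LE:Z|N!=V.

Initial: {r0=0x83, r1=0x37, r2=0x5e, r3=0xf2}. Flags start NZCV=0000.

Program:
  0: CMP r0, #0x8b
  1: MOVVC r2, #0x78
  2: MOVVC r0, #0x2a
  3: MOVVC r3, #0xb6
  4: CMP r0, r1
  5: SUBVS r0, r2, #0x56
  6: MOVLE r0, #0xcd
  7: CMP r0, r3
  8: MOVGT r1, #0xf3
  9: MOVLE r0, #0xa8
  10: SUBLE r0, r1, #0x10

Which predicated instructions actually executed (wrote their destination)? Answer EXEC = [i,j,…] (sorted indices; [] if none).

EXEC = [1,2,3,6,8]

[0] flags=1000 → (cmp)
[1] flags=1000 VC?T → r2=0x78
[2] flags=1000 VC?T → r0=0x2a
[3] flags=1000 VC?T → r3=0xb6
[4] flags=1000 → (cmp)
[5] flags=1000 VS?F → skip
[6] flags=1000 LE?T → r0=0xcd
[7] flags=0010 → (cmp)
[8] flags=0010 GT?T → r1=0xf3
[9] flags=0010 LE?F → skip
[10] flags=0010 LE?F → skip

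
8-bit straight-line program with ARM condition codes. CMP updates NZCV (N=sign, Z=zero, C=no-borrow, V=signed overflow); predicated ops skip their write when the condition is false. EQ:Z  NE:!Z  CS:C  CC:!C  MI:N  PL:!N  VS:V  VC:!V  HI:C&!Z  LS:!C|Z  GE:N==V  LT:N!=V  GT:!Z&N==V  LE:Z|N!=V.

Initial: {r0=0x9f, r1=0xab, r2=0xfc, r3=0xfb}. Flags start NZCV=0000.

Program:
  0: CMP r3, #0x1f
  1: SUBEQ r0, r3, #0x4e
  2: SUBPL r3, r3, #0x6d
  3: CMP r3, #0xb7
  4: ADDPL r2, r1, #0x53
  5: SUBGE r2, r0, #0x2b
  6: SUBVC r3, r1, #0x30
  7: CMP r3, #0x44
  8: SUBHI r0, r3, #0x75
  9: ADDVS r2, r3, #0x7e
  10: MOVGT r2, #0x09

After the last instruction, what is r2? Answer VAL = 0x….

[0] flags=1010 → (cmp)
[1] flags=1010 EQ?F → skip
[2] flags=1010 PL?F → skip
[3] flags=0010 → (cmp)
[4] flags=0010 PL?T → r2=0xfe
[5] flags=0010 GE?T → r2=0x74
[6] flags=0010 VC?T → r3=0x7b
[7] flags=0010 → (cmp)
[8] flags=0010 HI?T → r0=0x06
[9] flags=0010 VS?F → skip
[10] flags=0010 GT?T → r2=0x09

VAL = 0x09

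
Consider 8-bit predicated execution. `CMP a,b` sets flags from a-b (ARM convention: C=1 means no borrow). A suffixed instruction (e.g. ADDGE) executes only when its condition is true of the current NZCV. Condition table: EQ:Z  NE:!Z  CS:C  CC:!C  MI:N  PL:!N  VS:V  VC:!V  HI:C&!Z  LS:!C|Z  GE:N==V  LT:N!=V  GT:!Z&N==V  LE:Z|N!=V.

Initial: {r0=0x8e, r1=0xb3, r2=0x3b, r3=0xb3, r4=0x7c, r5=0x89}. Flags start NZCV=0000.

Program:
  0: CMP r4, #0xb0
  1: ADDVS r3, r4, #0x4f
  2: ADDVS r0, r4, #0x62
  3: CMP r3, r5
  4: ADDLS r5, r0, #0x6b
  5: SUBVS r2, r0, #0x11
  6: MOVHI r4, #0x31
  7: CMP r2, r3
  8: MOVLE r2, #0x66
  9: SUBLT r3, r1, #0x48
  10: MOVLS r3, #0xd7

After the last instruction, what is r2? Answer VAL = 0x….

VAL = 0x3b

[0] flags=1001 → (cmp)
[1] flags=1001 VS?T → r3=0xcb
[2] flags=1001 VS?T → r0=0xde
[3] flags=0010 → (cmp)
[4] flags=0010 LS?F → skip
[5] flags=0010 VS?F → skip
[6] flags=0010 HI?T → r4=0x31
[7] flags=0000 → (cmp)
[8] flags=0000 LE?F → skip
[9] flags=0000 LT?F → skip
[10] flags=0000 LS?T → r3=0xd7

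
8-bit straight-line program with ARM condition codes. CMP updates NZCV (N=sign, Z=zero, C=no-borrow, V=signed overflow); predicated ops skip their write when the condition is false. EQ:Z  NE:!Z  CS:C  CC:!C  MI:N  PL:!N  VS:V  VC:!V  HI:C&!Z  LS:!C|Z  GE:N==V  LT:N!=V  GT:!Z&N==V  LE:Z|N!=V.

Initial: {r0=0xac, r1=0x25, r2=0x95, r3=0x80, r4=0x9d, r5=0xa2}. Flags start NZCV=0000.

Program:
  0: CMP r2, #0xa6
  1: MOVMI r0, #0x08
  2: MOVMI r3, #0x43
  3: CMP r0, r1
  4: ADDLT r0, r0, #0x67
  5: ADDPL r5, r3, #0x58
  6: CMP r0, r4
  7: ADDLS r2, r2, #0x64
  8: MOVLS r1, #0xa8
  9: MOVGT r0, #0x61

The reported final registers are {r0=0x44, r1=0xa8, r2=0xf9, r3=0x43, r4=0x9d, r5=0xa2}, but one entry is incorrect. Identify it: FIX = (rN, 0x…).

FIX = (r0, 0x61)

[0] flags=1000 → (cmp)
[1] flags=1000 MI?T → r0=0x08
[2] flags=1000 MI?T → r3=0x43
[3] flags=1000 → (cmp)
[4] flags=1000 LT?T → r0=0x6f
[5] flags=1000 PL?F → skip
[6] flags=1001 → (cmp)
[7] flags=1001 LS?T → r2=0xf9
[8] flags=1001 LS?T → r1=0xa8
[9] flags=1001 GT?T → r0=0x61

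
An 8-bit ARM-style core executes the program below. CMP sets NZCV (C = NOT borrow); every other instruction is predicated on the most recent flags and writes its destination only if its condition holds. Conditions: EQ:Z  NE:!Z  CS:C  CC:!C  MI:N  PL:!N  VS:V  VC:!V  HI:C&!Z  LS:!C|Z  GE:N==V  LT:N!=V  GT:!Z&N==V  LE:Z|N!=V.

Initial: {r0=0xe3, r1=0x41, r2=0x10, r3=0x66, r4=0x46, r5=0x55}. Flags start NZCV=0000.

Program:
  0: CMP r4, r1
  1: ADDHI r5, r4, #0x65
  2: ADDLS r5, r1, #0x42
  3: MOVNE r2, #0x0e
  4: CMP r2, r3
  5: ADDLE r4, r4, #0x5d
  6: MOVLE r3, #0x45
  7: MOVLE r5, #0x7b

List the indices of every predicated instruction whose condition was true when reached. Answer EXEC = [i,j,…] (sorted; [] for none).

EXEC = [1,3,5,6,7]

0: ✓ CMP  NZCV=0010
1: ✓ ADDHI  r5←0xab
2: · ADDLS
3: ✓ MOVNE  r2←0x0e
4: ✓ CMP  NZCV=1000
5: ✓ ADDLE  r4←0xa3
6: ✓ MOVLE  r3←0x45
7: ✓ MOVLE  r5←0x7b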